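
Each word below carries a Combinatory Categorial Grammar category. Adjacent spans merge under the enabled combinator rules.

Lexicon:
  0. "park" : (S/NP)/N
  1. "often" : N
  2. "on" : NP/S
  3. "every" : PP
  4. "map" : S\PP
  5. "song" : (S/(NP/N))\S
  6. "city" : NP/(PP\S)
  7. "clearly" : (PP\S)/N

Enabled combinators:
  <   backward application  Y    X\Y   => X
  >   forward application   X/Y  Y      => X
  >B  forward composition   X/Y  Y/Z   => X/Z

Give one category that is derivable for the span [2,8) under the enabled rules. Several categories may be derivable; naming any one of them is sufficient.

[0,8] S   >
  [0,2] S/NP   >
    [0,1] "park" : (S/NP)/N
    [1,2] "often" : N
  [2,8] NP   >
    [2,3] "on" : NP/S
    [3,8] S   >
      [3,6] S/(NP/N)   <
        [3,5] S   <
          [3,4] "every" : PP
          [4,5] "map" : S\PP
        [5,6] "song" : (S/(NP/N))\S
      [6,8] NP/N   >B
        [6,7] "city" : NP/(PP\S)
        [7,8] "clearly" : (PP\S)/N

NP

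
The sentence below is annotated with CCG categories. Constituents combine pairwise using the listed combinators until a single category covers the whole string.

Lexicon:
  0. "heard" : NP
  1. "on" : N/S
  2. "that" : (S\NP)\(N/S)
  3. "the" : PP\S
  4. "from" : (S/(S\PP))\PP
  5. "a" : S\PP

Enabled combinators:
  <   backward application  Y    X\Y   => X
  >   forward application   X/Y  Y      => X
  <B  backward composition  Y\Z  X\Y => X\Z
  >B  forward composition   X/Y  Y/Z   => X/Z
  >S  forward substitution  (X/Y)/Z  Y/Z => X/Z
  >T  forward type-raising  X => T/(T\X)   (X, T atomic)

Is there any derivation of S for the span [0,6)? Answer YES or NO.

YES

[0,6] S   >
  [0,5] S/(S\PP)   <
    [0,4] PP   <
      [0,3] S   >
        [0,1] S/(S\NP)   >T
          [0,1] "heard" : NP
        [1,3] S\NP   <
          [1,2] "on" : N/S
          [2,3] "that" : (S\NP)\(N/S)
      [3,4] "the" : PP\S
    [4,5] "from" : (S/(S\PP))\PP
  [5,6] "a" : S\PP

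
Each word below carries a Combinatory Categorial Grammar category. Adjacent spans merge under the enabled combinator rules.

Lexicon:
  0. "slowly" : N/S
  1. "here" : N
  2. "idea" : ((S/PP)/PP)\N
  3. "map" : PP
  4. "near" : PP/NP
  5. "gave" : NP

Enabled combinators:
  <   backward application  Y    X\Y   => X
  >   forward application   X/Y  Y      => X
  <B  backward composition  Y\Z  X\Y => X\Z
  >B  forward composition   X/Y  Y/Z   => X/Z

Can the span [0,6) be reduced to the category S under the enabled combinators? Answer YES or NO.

NO

N/S N ((S/PP)/PP)\N PP PP/NP NP
CKY chart[0,6] = {N}; S ∉ chart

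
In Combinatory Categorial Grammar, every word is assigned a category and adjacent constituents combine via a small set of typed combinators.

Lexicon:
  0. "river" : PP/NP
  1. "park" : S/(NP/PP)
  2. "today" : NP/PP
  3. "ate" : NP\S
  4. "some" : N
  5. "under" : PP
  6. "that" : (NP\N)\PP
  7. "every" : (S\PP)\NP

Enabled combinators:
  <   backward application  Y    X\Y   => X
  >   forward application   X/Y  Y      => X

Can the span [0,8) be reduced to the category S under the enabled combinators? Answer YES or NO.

[0,8] S   <
  [0,4] PP   >
    [0,1] "river" : PP/NP
    [1,4] NP   <
      [1,3] S   >
        [1,2] "park" : S/(NP/PP)
        [2,3] "today" : NP/PP
      [3,4] "ate" : NP\S
  [4,8] S\PP   <
    [4,7] NP   <
      [4,5] "some" : N
      [5,7] NP\N   <
        [5,6] "under" : PP
        [6,7] "that" : (NP\N)\PP
    [7,8] "every" : (S\PP)\NP

YES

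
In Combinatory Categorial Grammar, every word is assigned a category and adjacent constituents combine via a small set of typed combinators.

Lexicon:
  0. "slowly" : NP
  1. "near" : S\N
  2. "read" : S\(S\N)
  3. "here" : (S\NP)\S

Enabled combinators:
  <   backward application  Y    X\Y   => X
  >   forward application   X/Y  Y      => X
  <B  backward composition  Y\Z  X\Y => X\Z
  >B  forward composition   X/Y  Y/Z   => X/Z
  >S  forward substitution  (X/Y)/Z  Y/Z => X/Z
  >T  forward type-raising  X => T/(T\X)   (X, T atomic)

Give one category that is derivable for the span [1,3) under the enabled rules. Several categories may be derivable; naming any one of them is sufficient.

S

[0,4] S   <
  [0,1] "slowly" : NP
  [1,4] S\NP   <
    [1,3] S   <
      [1,2] "near" : S\N
      [2,3] "read" : S\(S\N)
    [3,4] "here" : (S\NP)\S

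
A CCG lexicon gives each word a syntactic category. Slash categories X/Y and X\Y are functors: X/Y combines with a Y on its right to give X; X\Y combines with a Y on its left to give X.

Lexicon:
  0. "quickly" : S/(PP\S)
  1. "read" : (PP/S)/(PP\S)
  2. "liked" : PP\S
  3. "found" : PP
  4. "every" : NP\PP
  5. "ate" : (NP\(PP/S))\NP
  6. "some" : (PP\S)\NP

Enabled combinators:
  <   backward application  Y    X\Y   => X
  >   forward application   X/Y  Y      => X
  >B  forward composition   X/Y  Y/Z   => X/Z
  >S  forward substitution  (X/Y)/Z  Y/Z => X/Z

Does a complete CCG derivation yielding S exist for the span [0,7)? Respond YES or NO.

[0,7] S   >
  [0,1] "quickly" : S/(PP\S)
  [1,7] PP\S   <
    [1,6] NP   <
      [1,3] PP/S   >
        [1,2] "read" : (PP/S)/(PP\S)
        [2,3] "liked" : PP\S
      [3,6] NP\(PP/S)   <
        [3,5] NP   <
          [3,4] "found" : PP
          [4,5] "every" : NP\PP
        [5,6] "ate" : (NP\(PP/S))\NP
    [6,7] "some" : (PP\S)\NP

YES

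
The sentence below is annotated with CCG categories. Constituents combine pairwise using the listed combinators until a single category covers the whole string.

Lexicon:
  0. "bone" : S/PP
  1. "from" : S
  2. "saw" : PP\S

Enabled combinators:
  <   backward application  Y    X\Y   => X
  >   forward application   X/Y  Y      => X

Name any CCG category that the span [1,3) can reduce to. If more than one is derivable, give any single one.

PP

[0,3] S   >
  [0,1] "bone" : S/PP
  [1,3] PP   <
    [1,2] "from" : S
    [2,3] "saw" : PP\S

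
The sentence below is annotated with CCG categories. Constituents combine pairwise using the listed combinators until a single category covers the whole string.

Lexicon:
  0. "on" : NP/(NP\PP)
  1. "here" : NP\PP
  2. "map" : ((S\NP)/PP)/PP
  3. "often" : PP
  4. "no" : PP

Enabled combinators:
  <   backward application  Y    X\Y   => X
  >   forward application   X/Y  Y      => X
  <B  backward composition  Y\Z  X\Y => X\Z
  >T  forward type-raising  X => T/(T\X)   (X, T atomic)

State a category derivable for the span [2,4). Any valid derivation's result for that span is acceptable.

(S\NP)/PP

[0,5] S   <
  [0,2] NP   >
    [0,1] "on" : NP/(NP\PP)
    [1,2] "here" : NP\PP
  [2,5] S\NP   >
    [2,4] (S\NP)/PP   >
      [2,3] "map" : ((S\NP)/PP)/PP
      [3,4] "often" : PP
    [4,5] "no" : PP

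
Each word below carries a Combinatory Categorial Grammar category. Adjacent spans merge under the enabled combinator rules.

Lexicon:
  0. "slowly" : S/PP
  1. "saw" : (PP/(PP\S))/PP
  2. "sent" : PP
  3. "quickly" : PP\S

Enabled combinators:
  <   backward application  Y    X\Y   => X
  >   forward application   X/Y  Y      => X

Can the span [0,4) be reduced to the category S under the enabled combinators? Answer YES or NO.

YES

[0,4] S   >
  [0,1] "slowly" : S/PP
  [1,4] PP   >
    [1,3] PP/(PP\S)   >
      [1,2] "saw" : (PP/(PP\S))/PP
      [2,3] "sent" : PP
    [3,4] "quickly" : PP\S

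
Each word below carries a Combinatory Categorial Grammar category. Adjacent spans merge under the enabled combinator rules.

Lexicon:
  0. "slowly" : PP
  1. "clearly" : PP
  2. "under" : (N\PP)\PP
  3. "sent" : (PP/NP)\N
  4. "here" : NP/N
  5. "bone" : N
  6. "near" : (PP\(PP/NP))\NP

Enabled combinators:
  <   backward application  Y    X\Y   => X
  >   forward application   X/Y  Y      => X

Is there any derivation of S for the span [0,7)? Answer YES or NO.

NO

PP PP (N\PP)\PP (PP/NP)\N NP/N N (PP\(PP/NP))\NP
CKY chart[0,7] = {PP}; S ∉ chart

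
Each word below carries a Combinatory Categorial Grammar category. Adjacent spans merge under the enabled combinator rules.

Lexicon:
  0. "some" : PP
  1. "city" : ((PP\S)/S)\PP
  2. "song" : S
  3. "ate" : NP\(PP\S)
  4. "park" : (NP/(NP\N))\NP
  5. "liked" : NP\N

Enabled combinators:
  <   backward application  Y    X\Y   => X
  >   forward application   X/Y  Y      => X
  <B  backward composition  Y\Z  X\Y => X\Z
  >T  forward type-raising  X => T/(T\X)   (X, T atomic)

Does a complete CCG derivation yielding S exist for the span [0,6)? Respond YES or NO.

NO

PP ((PP\S)/S)\PP S NP\(PP\S) (NP/(NP\N))\NP NP\N
CKY chart[0,6] = {N/(N\NP), NP, NP/(NP\NP), PP/(PP\NP), S/(S\NP)}; S ∉ chart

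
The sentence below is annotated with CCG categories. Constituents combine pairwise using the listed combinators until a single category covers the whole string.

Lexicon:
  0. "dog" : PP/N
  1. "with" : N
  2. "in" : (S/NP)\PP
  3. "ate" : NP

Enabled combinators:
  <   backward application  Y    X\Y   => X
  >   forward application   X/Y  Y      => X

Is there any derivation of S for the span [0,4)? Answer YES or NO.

YES

[0,4] S   >
  [0,3] S/NP   <
    [0,2] PP   >
      [0,1] "dog" : PP/N
      [1,2] "with" : N
    [2,3] "in" : (S/NP)\PP
  [3,4] "ate" : NP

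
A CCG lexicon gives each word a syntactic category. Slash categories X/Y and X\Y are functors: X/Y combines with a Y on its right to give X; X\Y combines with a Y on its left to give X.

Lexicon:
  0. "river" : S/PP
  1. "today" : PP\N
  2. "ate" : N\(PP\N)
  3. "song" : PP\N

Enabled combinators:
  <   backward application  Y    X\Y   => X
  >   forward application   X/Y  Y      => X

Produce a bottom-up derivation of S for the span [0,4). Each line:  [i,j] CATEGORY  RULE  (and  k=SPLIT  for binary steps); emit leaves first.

[0,4] S   >
  [0,1] "river" : S/PP
  [1,4] PP   <
    [1,3] N   <
      [1,2] "today" : PP\N
      [2,3] "ate" : N\(PP\N)
    [3,4] "song" : PP\N

[0,1] S/PP  lex  "river"
[1,2] PP\N  lex  "today"
[2,3] N\(PP\N)  lex  "ate"
[1,3] N  <  k=2
[3,4] PP\N  lex  "song"
[1,4] PP  <  k=3
[0,4] S  >  k=1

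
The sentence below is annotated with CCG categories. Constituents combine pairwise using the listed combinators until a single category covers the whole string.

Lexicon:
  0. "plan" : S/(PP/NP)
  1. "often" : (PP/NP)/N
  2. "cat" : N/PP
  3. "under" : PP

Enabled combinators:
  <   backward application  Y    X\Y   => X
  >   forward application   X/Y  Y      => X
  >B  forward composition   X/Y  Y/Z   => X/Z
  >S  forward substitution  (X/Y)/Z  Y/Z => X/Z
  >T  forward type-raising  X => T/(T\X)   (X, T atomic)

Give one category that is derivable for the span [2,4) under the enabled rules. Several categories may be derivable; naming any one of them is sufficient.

N

[0,4] S   >
  [0,2] S/N   >B
    [0,1] "plan" : S/(PP/NP)
    [1,2] "often" : (PP/NP)/N
  [2,4] N   >
    [2,3] "cat" : N/PP
    [3,4] "under" : PP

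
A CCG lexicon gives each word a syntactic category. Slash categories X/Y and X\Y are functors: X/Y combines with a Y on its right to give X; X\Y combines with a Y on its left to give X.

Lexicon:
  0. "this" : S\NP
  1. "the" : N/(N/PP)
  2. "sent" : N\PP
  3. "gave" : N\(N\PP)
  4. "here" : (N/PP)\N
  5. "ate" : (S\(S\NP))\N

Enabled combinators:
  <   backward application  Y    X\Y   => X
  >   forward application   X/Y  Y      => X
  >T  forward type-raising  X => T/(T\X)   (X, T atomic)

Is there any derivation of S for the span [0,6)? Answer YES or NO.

[0,6] S   <
  [0,1] "this" : S\NP
  [1,6] S\(S\NP)   <
    [1,5] N   >
      [1,2] "the" : N/(N/PP)
      [2,5] N/PP   <
        [2,4] N   <
          [2,3] "sent" : N\PP
          [3,4] "gave" : N\(N\PP)
        [4,5] "here" : (N/PP)\N
    [5,6] "ate" : (S\(S\NP))\N

YES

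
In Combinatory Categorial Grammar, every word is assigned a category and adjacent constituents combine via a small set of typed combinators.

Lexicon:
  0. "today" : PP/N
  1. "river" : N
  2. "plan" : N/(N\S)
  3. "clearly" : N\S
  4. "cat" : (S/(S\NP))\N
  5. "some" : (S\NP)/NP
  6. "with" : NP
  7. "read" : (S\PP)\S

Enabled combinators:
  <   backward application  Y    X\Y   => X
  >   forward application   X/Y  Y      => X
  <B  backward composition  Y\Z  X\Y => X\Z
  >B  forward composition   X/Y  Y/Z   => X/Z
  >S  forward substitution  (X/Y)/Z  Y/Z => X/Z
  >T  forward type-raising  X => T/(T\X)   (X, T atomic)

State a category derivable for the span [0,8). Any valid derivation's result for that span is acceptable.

[0,8] S   <
  [0,2] PP   >
    [0,1] "today" : PP/N
    [1,2] "river" : N
  [2,8] S\PP   <
    [2,7] S   >
      [2,5] S/(S\NP)   <
        [2,4] N   >
          [2,3] "plan" : N/(N\S)
          [3,4] "clearly" : N\S
        [4,5] "cat" : (S/(S\NP))\N
      [5,7] S\NP   >
        [5,6] "some" : (S\NP)/NP
        [6,7] "with" : NP
    [7,8] "read" : (S\PP)\S

S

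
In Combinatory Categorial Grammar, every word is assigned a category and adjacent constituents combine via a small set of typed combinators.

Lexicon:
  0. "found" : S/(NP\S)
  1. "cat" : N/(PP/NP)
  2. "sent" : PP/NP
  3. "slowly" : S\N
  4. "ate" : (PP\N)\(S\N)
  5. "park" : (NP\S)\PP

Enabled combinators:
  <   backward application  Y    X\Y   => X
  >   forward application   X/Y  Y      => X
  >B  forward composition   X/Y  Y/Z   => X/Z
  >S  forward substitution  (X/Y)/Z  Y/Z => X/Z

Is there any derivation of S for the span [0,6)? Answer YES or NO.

[0,6] S   >
  [0,1] "found" : S/(NP\S)
  [1,6] NP\S   <
    [1,5] PP   <
      [1,3] N   >
        [1,2] "cat" : N/(PP/NP)
        [2,3] "sent" : PP/NP
      [3,5] PP\N   <
        [3,4] "slowly" : S\N
        [4,5] "ate" : (PP\N)\(S\N)
    [5,6] "park" : (NP\S)\PP

YES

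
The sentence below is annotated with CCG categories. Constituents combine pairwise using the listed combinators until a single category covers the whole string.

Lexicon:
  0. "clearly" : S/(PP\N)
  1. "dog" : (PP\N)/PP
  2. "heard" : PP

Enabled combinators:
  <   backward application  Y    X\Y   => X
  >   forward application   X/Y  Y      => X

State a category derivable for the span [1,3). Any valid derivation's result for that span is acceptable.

[0,3] S   >
  [0,1] "clearly" : S/(PP\N)
  [1,3] PP\N   >
    [1,2] "dog" : (PP\N)/PP
    [2,3] "heard" : PP

PP\N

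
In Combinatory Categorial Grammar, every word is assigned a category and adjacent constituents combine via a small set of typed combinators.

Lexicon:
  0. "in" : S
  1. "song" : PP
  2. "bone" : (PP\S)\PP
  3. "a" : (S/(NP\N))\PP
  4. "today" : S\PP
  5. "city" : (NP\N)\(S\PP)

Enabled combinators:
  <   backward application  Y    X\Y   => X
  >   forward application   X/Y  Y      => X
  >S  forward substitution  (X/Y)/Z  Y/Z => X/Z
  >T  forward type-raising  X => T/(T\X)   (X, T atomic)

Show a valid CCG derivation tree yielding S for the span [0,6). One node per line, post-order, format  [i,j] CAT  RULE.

[0,1] S  lex  "in"
[0,1] PP/(PP\S)  >T
[1,2] PP  lex  "song"
[2,3] (PP\S)\PP  lex  "bone"
[1,3] PP\S  <  k=2
[0,3] PP  >  k=1
[3,4] (S/(NP\N))\PP  lex  "a"
[0,4] S/(NP\N)  <  k=3
[4,5] S\PP  lex  "today"
[5,6] (NP\N)\(S\PP)  lex  "city"
[4,6] NP\N  <  k=5
[0,6] S  >  k=4

[0,6] S   >
  [0,4] S/(NP\N)   <
    [0,3] PP   >
      [0,1] PP/(PP\S)   >T
        [0,1] "in" : S
      [1,3] PP\S   <
        [1,2] "song" : PP
        [2,3] "bone" : (PP\S)\PP
    [3,4] "a" : (S/(NP\N))\PP
  [4,6] NP\N   <
    [4,5] "today" : S\PP
    [5,6] "city" : (NP\N)\(S\PP)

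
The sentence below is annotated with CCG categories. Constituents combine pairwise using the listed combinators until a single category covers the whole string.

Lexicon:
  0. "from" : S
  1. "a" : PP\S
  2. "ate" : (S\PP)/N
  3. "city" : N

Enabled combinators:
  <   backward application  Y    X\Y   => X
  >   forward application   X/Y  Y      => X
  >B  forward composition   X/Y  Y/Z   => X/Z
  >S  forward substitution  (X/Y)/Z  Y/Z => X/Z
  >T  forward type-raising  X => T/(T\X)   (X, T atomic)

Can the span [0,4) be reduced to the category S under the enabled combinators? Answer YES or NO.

[0,4] S   <
  [0,2] PP   <
    [0,1] "from" : S
    [1,2] "a" : PP\S
  [2,4] S\PP   >
    [2,3] "ate" : (S\PP)/N
    [3,4] "city" : N

YES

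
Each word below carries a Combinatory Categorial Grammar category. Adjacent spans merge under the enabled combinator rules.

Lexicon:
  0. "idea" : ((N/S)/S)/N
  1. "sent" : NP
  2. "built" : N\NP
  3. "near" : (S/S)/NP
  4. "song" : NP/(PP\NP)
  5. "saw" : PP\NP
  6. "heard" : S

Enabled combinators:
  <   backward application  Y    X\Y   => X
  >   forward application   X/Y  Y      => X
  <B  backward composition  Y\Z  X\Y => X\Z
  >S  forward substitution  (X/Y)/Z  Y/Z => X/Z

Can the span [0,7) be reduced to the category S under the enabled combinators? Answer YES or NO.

((N/S)/S)/N NP N\NP (S/S)/NP NP/(PP\NP) PP\NP S
CKY chart[0,7] = {N, N/S}; S ∉ chart

NO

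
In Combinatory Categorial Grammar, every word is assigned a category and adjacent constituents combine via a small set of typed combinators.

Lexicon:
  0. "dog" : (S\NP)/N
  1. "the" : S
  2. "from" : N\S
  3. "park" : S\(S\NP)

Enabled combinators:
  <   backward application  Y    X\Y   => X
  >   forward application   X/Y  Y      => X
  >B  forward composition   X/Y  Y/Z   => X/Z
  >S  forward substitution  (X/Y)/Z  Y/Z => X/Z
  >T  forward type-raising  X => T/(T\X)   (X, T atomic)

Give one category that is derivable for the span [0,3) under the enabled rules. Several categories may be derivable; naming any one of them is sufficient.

[0,4] S   <
  [0,3] S\NP   >
    [0,1] "dog" : (S\NP)/N
    [1,3] N   <
      [1,2] "the" : S
      [2,3] "from" : N\S
  [3,4] "park" : S\(S\NP)

S\NP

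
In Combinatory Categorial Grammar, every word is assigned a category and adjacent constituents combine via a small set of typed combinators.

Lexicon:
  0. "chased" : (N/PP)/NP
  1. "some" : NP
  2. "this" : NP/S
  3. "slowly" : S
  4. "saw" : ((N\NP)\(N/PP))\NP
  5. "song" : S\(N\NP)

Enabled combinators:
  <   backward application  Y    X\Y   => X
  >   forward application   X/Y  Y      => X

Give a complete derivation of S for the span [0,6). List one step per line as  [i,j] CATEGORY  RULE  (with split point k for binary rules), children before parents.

[0,6] S   <
  [0,5] N\NP   <
    [0,2] N/PP   >
      [0,1] "chased" : (N/PP)/NP
      [1,2] "some" : NP
    [2,5] (N\NP)\(N/PP)   <
      [2,4] NP   >
        [2,3] "this" : NP/S
        [3,4] "slowly" : S
      [4,5] "saw" : ((N\NP)\(N/PP))\NP
  [5,6] "song" : S\(N\NP)

[0,1] (N/PP)/NP  lex  "chased"
[1,2] NP  lex  "some"
[0,2] N/PP  >  k=1
[2,3] NP/S  lex  "this"
[3,4] S  lex  "slowly"
[2,4] NP  >  k=3
[4,5] ((N\NP)\(N/PP))\NP  lex  "saw"
[2,5] (N\NP)\(N/PP)  <  k=4
[0,5] N\NP  <  k=2
[5,6] S\(N\NP)  lex  "song"
[0,6] S  <  k=5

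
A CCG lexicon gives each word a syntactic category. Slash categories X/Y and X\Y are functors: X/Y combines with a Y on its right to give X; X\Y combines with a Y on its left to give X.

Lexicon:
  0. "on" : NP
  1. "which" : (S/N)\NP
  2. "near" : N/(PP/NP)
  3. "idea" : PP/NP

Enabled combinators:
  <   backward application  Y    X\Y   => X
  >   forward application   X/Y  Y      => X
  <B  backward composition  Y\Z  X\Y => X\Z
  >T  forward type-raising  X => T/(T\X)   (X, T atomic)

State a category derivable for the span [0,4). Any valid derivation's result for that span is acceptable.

S

[0,4] S   >
  [0,2] S/N   <
    [0,1] "on" : NP
    [1,2] "which" : (S/N)\NP
  [2,4] N   >
    [2,3] "near" : N/(PP/NP)
    [3,4] "idea" : PP/NP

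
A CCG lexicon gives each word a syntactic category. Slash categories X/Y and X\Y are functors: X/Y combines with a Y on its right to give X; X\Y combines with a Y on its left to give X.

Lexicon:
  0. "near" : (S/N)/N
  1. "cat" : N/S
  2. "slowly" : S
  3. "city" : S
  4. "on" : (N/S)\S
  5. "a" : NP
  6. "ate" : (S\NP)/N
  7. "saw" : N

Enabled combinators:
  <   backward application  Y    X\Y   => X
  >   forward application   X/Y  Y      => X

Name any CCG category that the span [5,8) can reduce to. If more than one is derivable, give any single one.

S

[0,8] S   >
  [0,3] S/N   >
    [0,1] "near" : (S/N)/N
    [1,3] N   >
      [1,2] "cat" : N/S
      [2,3] "slowly" : S
  [3,8] N   >
    [3,5] N/S   <
      [3,4] "city" : S
      [4,5] "on" : (N/S)\S
    [5,8] S   <
      [5,6] "a" : NP
      [6,8] S\NP   >
        [6,7] "ate" : (S\NP)/N
        [7,8] "saw" : N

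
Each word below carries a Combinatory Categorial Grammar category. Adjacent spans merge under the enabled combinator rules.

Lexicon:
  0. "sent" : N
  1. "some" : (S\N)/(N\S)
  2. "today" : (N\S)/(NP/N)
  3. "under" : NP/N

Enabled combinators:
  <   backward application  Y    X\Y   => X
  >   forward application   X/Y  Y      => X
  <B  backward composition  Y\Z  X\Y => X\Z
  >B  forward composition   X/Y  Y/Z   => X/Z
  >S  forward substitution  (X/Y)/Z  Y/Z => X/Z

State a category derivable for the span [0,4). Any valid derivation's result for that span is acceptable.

S

[0,4] S   <
  [0,1] "sent" : N
  [1,4] S\N   >
    [1,2] "some" : (S\N)/(N\S)
    [2,4] N\S   >
      [2,3] "today" : (N\S)/(NP/N)
      [3,4] "under" : NP/N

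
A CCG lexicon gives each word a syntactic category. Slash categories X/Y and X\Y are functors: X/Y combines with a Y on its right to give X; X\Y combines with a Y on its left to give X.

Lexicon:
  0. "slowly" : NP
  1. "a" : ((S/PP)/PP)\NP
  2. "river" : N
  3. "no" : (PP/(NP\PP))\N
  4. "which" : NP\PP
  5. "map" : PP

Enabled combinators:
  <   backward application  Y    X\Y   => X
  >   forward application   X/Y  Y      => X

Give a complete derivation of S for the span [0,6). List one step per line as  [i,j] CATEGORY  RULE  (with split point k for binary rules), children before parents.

[0,1] NP  lex  "slowly"
[1,2] ((S/PP)/PP)\NP  lex  "a"
[0,2] (S/PP)/PP  <  k=1
[2,3] N  lex  "river"
[3,4] (PP/(NP\PP))\N  lex  "no"
[2,4] PP/(NP\PP)  <  k=3
[4,5] NP\PP  lex  "which"
[2,5] PP  >  k=4
[0,5] S/PP  >  k=2
[5,6] PP  lex  "map"
[0,6] S  >  k=5

[0,6] S   >
  [0,5] S/PP   >
    [0,2] (S/PP)/PP   <
      [0,1] "slowly" : NP
      [1,2] "a" : ((S/PP)/PP)\NP
    [2,5] PP   >
      [2,4] PP/(NP\PP)   <
        [2,3] "river" : N
        [3,4] "no" : (PP/(NP\PP))\N
      [4,5] "which" : NP\PP
  [5,6] "map" : PP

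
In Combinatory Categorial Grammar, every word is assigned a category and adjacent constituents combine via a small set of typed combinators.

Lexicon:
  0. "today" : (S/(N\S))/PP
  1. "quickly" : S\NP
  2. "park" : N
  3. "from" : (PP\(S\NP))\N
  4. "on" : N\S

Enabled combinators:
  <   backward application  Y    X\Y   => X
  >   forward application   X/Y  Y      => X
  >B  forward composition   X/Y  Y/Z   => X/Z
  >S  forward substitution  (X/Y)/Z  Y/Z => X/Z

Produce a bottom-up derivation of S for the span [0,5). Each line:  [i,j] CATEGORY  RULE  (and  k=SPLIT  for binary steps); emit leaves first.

[0,5] S   >
  [0,4] S/(N\S)   >
    [0,1] "today" : (S/(N\S))/PP
    [1,4] PP   <
      [1,2] "quickly" : S\NP
      [2,4] PP\(S\NP)   <
        [2,3] "park" : N
        [3,4] "from" : (PP\(S\NP))\N
  [4,5] "on" : N\S

[0,1] (S/(N\S))/PP  lex  "today"
[1,2] S\NP  lex  "quickly"
[2,3] N  lex  "park"
[3,4] (PP\(S\NP))\N  lex  "from"
[2,4] PP\(S\NP)  <  k=3
[1,4] PP  <  k=2
[0,4] S/(N\S)  >  k=1
[4,5] N\S  lex  "on"
[0,5] S  >  k=4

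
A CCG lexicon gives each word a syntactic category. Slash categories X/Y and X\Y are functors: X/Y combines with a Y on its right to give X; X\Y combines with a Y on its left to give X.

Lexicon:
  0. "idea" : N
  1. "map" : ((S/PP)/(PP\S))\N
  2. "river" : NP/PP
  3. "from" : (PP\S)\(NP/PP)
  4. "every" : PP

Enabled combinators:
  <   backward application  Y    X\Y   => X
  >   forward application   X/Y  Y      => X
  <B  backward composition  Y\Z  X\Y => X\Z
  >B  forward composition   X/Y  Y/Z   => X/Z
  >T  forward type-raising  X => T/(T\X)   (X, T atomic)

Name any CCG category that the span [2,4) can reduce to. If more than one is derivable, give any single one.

[0,5] S   >
  [0,4] S/PP   >
    [0,2] (S/PP)/(PP\S)   <
      [0,1] "idea" : N
      [1,2] "map" : ((S/PP)/(PP\S))\N
    [2,4] PP\S   <
      [2,3] "river" : NP/PP
      [3,4] "from" : (PP\S)\(NP/PP)
  [4,5] "every" : PP

PP\S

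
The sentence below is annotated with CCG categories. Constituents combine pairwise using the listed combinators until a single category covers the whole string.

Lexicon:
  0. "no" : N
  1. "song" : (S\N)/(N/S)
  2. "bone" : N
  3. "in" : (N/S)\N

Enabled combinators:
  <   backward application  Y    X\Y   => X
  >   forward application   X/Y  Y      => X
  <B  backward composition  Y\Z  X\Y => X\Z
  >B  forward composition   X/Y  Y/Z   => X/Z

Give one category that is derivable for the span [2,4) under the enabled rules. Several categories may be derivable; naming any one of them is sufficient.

[0,4] S   <
  [0,1] "no" : N
  [1,4] S\N   >
    [1,2] "song" : (S\N)/(N/S)
    [2,4] N/S   <
      [2,3] "bone" : N
      [3,4] "in" : (N/S)\N

N/S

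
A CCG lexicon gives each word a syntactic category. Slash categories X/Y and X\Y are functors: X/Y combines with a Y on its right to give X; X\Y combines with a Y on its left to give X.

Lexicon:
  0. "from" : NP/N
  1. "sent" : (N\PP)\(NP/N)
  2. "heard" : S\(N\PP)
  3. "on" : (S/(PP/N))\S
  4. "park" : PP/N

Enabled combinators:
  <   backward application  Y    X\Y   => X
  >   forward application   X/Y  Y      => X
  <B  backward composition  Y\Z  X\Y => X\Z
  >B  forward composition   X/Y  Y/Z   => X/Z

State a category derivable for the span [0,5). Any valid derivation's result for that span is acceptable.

[0,5] S   >
  [0,4] S/(PP/N)   <
    [0,3] S   <
      [0,2] N\PP   <
        [0,1] "from" : NP/N
        [1,2] "sent" : (N\PP)\(NP/N)
      [2,3] "heard" : S\(N\PP)
    [3,4] "on" : (S/(PP/N))\S
  [4,5] "park" : PP/N

S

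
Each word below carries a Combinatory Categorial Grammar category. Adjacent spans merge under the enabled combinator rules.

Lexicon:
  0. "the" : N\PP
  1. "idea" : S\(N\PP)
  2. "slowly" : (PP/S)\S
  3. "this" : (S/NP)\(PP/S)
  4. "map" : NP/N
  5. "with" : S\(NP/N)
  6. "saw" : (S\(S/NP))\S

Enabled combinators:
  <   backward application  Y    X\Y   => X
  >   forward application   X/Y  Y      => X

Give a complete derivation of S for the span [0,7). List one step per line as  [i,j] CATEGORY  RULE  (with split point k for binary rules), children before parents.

[0,1] N\PP  lex  "the"
[1,2] S\(N\PP)  lex  "idea"
[0,2] S  <  k=1
[2,3] (PP/S)\S  lex  "slowly"
[0,3] PP/S  <  k=2
[3,4] (S/NP)\(PP/S)  lex  "this"
[0,4] S/NP  <  k=3
[4,5] NP/N  lex  "map"
[5,6] S\(NP/N)  lex  "with"
[4,6] S  <  k=5
[6,7] (S\(S/NP))\S  lex  "saw"
[4,7] S\(S/NP)  <  k=6
[0,7] S  <  k=4

[0,7] S   <
  [0,4] S/NP   <
    [0,3] PP/S   <
      [0,2] S   <
        [0,1] "the" : N\PP
        [1,2] "idea" : S\(N\PP)
      [2,3] "slowly" : (PP/S)\S
    [3,4] "this" : (S/NP)\(PP/S)
  [4,7] S\(S/NP)   <
    [4,6] S   <
      [4,5] "map" : NP/N
      [5,6] "with" : S\(NP/N)
    [6,7] "saw" : (S\(S/NP))\S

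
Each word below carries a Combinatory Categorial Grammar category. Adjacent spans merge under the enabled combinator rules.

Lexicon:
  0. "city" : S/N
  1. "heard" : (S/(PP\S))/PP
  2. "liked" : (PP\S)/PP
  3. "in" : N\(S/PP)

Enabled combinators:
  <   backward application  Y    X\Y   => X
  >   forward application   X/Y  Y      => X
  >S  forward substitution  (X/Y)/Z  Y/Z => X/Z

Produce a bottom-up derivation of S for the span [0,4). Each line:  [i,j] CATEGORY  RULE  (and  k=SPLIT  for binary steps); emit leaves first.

[0,1] S/N  lex  "city"
[1,2] (S/(PP\S))/PP  lex  "heard"
[2,3] (PP\S)/PP  lex  "liked"
[1,3] S/PP  >S  k=2
[3,4] N\(S/PP)  lex  "in"
[1,4] N  <  k=3
[0,4] S  >  k=1

[0,4] S   >
  [0,1] "city" : S/N
  [1,4] N   <
    [1,3] S/PP   >S
      [1,2] "heard" : (S/(PP\S))/PP
      [2,3] "liked" : (PP\S)/PP
    [3,4] "in" : N\(S/PP)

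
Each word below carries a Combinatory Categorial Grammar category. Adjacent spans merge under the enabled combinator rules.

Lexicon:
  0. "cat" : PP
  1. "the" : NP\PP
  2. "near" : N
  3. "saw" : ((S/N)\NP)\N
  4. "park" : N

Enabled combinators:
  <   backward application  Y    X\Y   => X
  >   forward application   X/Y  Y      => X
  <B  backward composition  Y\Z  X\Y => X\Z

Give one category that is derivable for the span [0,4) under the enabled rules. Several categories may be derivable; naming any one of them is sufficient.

[0,5] S   >
  [0,4] S/N   <
    [0,2] NP   <
      [0,1] "cat" : PP
      [1,2] "the" : NP\PP
    [2,4] (S/N)\NP   <
      [2,3] "near" : N
      [3,4] "saw" : ((S/N)\NP)\N
  [4,5] "park" : N

S/N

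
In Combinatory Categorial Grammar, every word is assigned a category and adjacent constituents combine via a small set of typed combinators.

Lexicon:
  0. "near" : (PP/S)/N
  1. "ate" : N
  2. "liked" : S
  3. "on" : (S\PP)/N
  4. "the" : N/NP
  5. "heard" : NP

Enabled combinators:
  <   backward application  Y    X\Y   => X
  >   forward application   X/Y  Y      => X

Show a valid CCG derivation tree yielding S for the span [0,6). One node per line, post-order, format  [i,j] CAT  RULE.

[0,1] (PP/S)/N  lex  "near"
[1,2] N  lex  "ate"
[0,2] PP/S  >  k=1
[2,3] S  lex  "liked"
[0,3] PP  >  k=2
[3,4] (S\PP)/N  lex  "on"
[4,5] N/NP  lex  "the"
[5,6] NP  lex  "heard"
[4,6] N  >  k=5
[3,6] S\PP  >  k=4
[0,6] S  <  k=3

[0,6] S   <
  [0,3] PP   >
    [0,2] PP/S   >
      [0,1] "near" : (PP/S)/N
      [1,2] "ate" : N
    [2,3] "liked" : S
  [3,6] S\PP   >
    [3,4] "on" : (S\PP)/N
    [4,6] N   >
      [4,5] "the" : N/NP
      [5,6] "heard" : NP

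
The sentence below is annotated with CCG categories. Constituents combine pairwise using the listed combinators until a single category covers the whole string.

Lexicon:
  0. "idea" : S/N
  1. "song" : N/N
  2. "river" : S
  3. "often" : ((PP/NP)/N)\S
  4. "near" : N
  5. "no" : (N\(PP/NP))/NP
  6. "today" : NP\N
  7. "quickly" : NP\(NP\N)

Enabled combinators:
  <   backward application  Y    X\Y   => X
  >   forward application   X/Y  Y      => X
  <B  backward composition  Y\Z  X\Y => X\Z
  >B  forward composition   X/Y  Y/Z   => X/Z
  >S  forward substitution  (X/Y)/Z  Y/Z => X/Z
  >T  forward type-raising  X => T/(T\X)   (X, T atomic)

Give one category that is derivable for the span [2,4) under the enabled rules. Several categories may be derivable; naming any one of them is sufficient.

(PP/NP)/N

[0,8] S   >
  [0,2] S/N   >B
    [0,1] "idea" : S/N
    [1,2] "song" : N/N
  [2,8] N   <
    [2,5] PP/NP   >
      [2,4] (PP/NP)/N   <
        [2,3] "river" : S
        [3,4] "often" : ((PP/NP)/N)\S
      [4,5] "near" : N
    [5,8] N\(PP/NP)   >
      [5,6] "no" : (N\(PP/NP))/NP
      [6,8] NP   <
        [6,7] "today" : NP\N
        [7,8] "quickly" : NP\(NP\N)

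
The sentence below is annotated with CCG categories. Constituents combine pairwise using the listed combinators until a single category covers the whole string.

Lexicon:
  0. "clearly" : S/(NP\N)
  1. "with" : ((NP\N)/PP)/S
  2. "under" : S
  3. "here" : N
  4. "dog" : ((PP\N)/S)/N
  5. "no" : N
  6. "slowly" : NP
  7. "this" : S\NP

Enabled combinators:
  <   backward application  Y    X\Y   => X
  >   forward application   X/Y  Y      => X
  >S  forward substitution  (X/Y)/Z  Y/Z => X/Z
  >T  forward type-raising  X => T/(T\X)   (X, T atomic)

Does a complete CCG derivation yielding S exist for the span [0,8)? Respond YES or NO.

[0,8] S   >
  [0,1] "clearly" : S/(NP\N)
  [1,8] NP\N   >
    [1,3] (NP\N)/PP   >
      [1,2] "with" : ((NP\N)/PP)/S
      [2,3] "under" : S
    [3,8] PP   >
      [3,4] PP/(PP\N)   >T
        [3,4] "here" : N
      [4,8] PP\N   >
        [4,6] (PP\N)/S   >
          [4,5] "dog" : ((PP\N)/S)/N
          [5,6] "no" : N
        [6,8] S   >
          [6,7] S/(S\NP)   >T
            [6,7] "slowly" : NP
          [7,8] "this" : S\NP

YES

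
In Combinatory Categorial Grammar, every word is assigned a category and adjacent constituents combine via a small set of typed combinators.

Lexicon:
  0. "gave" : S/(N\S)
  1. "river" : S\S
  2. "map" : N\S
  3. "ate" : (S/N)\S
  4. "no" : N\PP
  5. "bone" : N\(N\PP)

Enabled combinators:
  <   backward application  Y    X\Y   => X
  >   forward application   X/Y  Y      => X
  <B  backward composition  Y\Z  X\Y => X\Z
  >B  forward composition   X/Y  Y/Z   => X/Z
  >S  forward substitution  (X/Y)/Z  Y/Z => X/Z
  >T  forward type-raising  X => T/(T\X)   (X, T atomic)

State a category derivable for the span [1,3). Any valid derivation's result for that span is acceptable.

[0,6] S   >
  [0,4] S/N   <
    [0,3] S   >
      [0,1] "gave" : S/(N\S)
      [1,3] N\S   <B
        [1,2] "river" : S\S
        [2,3] "map" : N\S
    [3,4] "ate" : (S/N)\S
  [4,6] N   <
    [4,5] "no" : N\PP
    [5,6] "bone" : N\(N\PP)

N\S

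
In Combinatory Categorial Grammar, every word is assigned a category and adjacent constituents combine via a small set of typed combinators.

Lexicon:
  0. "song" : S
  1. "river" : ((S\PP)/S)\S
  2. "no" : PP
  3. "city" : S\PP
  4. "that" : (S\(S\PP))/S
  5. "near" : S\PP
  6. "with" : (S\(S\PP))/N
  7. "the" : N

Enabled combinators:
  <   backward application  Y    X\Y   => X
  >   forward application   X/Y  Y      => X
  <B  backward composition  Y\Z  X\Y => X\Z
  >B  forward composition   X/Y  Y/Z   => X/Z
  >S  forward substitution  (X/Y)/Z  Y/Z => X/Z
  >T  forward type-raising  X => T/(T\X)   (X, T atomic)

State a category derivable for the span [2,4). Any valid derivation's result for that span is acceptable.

[0,8] S   <
  [0,4] S\PP   >
    [0,2] (S\PP)/S   <
      [0,1] "song" : S
      [1,2] "river" : ((S\PP)/S)\S
    [2,4] S   <
      [2,3] "no" : PP
      [3,4] "city" : S\PP
  [4,8] S\(S\PP)   >
    [4,5] "that" : (S\(S\PP))/S
    [5,8] S   <
      [5,6] "near" : S\PP
      [6,8] S\(S\PP)   >
        [6,7] "with" : (S\(S\PP))/N
        [7,8] "the" : N

S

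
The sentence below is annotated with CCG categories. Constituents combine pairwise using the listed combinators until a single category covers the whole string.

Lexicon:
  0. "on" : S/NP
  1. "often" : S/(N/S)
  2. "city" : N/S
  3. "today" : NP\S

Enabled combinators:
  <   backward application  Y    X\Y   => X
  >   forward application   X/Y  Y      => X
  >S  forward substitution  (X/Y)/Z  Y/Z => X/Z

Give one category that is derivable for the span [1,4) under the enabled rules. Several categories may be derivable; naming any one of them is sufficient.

[0,4] S   >
  [0,1] "on" : S/NP
  [1,4] NP   <
    [1,3] S   >
      [1,2] "often" : S/(N/S)
      [2,3] "city" : N/S
    [3,4] "today" : NP\S

NP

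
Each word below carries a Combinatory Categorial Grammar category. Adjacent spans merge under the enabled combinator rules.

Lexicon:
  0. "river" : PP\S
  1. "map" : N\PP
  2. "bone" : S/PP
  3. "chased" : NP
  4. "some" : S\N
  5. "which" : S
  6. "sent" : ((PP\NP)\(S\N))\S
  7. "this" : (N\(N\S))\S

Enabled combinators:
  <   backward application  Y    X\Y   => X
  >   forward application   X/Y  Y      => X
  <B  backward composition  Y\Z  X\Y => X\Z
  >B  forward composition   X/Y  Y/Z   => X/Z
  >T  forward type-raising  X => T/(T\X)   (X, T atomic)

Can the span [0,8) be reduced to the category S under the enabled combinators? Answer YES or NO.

NO

PP\S N\PP S/PP NP S\N S ((PP\NP)\(S\N))\S (N\(N\S))\S
CKY chart[0,8] = {N, N/(N\N), NP/(NP\N), PP/(PP\N), S/(S\N)}; S ∉ chart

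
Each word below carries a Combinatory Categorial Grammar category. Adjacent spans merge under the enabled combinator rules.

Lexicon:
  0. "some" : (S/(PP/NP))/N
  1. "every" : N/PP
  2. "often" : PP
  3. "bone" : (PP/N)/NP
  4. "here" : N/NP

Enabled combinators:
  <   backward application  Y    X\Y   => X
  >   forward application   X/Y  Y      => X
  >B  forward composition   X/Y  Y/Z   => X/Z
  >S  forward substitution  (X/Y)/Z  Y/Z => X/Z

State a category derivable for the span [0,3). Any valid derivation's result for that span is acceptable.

[0,5] S   >
  [0,3] S/(PP/NP)   >
    [0,1] "some" : (S/(PP/NP))/N
    [1,3] N   >
      [1,2] "every" : N/PP
      [2,3] "often" : PP
  [3,5] PP/NP   >S
    [3,4] "bone" : (PP/N)/NP
    [4,5] "here" : N/NP

S/(PP/NP)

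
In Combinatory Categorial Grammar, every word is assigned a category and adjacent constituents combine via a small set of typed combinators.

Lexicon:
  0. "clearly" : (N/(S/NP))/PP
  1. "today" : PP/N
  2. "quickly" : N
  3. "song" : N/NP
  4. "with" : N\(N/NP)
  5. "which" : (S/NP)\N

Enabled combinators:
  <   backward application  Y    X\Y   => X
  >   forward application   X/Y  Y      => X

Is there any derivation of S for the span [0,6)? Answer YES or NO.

(N/(S/NP))/PP PP/N N N/NP N\(N/NP) (S/NP)\N
CKY chart[0,6] = {N}; S ∉ chart

NO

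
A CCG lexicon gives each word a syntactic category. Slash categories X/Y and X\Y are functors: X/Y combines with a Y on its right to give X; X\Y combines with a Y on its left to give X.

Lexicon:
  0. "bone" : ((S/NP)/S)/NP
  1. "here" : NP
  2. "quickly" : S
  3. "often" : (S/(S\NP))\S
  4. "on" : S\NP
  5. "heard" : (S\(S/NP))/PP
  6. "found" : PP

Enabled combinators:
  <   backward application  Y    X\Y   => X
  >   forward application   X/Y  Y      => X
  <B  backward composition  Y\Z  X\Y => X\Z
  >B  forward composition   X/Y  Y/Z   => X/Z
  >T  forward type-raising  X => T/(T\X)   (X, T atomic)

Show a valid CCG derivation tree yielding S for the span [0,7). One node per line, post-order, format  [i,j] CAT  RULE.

[0,7] S   <
  [0,5] S/NP   >
    [0,2] (S/NP)/S   >
      [0,1] "bone" : ((S/NP)/S)/NP
      [1,2] "here" : NP
    [2,5] S   >
      [2,4] S/(S\NP)   <
        [2,3] "quickly" : S
        [3,4] "often" : (S/(S\NP))\S
      [4,5] "on" : S\NP
  [5,7] S\(S/NP)   >
    [5,6] "heard" : (S\(S/NP))/PP
    [6,7] "found" : PP

[0,1] ((S/NP)/S)/NP  lex  "bone"
[1,2] NP  lex  "here"
[0,2] (S/NP)/S  >  k=1
[2,3] S  lex  "quickly"
[3,4] (S/(S\NP))\S  lex  "often"
[2,4] S/(S\NP)  <  k=3
[4,5] S\NP  lex  "on"
[2,5] S  >  k=4
[0,5] S/NP  >  k=2
[5,6] (S\(S/NP))/PP  lex  "heard"
[6,7] PP  lex  "found"
[5,7] S\(S/NP)  >  k=6
[0,7] S  <  k=5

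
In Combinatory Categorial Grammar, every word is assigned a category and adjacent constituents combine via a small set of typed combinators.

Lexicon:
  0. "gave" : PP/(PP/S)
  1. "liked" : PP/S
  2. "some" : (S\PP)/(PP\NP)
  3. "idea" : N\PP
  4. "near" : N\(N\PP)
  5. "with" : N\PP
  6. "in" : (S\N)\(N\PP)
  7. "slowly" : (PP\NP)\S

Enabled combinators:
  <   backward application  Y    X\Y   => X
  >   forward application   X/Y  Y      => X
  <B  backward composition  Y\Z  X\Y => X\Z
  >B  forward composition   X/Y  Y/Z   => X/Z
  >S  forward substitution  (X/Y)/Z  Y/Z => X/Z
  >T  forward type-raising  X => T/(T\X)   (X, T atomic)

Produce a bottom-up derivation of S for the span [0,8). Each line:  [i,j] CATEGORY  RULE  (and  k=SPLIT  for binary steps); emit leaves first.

[0,8] S   <
  [0,2] PP   >
    [0,1] "gave" : PP/(PP/S)
    [1,2] "liked" : PP/S
  [2,8] S\PP   >
    [2,3] "some" : (S\PP)/(PP\NP)
    [3,8] PP\NP   <
      [3,7] S   <
        [3,5] N   <
          [3,4] "idea" : N\PP
          [4,5] "near" : N\(N\PP)
        [5,7] S\N   <
          [5,6] "with" : N\PP
          [6,7] "in" : (S\N)\(N\PP)
      [7,8] "slowly" : (PP\NP)\S

[0,1] PP/(PP/S)  lex  "gave"
[1,2] PP/S  lex  "liked"
[0,2] PP  >  k=1
[2,3] (S\PP)/(PP\NP)  lex  "some"
[3,4] N\PP  lex  "idea"
[4,5] N\(N\PP)  lex  "near"
[3,5] N  <  k=4
[5,6] N\PP  lex  "with"
[6,7] (S\N)\(N\PP)  lex  "in"
[5,7] S\N  <  k=6
[3,7] S  <  k=5
[7,8] (PP\NP)\S  lex  "slowly"
[3,8] PP\NP  <  k=7
[2,8] S\PP  >  k=3
[0,8] S  <  k=2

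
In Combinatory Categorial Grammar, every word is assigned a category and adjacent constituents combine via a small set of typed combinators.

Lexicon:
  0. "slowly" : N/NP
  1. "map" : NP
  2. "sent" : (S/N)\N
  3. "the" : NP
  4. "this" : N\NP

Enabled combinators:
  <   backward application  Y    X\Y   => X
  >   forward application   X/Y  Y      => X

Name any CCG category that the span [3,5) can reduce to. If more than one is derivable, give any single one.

[0,5] S   >
  [0,3] S/N   <
    [0,2] N   >
      [0,1] "slowly" : N/NP
      [1,2] "map" : NP
    [2,3] "sent" : (S/N)\N
  [3,5] N   <
    [3,4] "the" : NP
    [4,5] "this" : N\NP

N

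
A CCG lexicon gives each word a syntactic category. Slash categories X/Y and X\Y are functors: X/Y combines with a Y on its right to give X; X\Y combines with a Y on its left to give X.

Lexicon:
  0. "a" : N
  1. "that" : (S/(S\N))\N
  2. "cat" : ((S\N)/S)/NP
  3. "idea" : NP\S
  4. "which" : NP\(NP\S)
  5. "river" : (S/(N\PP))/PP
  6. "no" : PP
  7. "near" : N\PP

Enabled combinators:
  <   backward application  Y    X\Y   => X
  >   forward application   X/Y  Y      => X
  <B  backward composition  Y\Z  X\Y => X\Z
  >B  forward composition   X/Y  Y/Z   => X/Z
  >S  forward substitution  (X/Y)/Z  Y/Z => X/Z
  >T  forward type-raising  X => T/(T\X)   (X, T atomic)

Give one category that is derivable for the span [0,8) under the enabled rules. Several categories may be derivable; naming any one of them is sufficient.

[0,8] S   >
  [0,2] S/(S\N)   <
    [0,1] "a" : N
    [1,2] "that" : (S/(S\N))\N
  [2,8] S\N   >
    [2,5] (S\N)/S   >
      [2,3] "cat" : ((S\N)/S)/NP
      [3,5] NP   <
        [3,4] "idea" : NP\S
        [4,5] "which" : NP\(NP\S)
    [5,8] S   >
      [5,7] S/(N\PP)   >
        [5,6] "river" : (S/(N\PP))/PP
        [6,7] "no" : PP
      [7,8] "near" : N\PP

S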